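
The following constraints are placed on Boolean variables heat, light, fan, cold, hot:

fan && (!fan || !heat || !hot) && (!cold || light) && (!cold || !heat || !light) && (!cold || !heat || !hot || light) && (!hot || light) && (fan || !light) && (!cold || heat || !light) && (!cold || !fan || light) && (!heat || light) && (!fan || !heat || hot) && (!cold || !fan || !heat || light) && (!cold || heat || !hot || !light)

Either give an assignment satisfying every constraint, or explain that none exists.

Unit clause (fan) forces fan = True.
Try heat = True:
  (!fan || !heat || !hot) forces hot = False.
  clause (!fan || !heat || hot) is falsified — backtrack.
So heat = False.
Set light = True.
  then (!cold || heat || !light) forces cold = False.
Set hot = False.
All clauses satisfied.

heat = False, light = True, fan = True, cold = False, hot = False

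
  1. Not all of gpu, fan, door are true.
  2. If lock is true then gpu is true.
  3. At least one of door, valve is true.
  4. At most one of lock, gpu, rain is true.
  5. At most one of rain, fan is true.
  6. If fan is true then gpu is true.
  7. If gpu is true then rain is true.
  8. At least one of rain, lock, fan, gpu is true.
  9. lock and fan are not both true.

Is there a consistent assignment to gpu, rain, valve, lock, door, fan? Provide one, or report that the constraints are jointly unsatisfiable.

gpu = False; rain = True; valve = True; lock = False; door = True; fan = False

  (1) {gpu, fan, door}: 1/3 true — not all ✓
  (2) lock=F ⇒ gpu: vacuous ✓
  (3) {door, valve}: 2 true — at least one ✓
  (4) {lock, gpu, rain}: 1 true — at most one ✓
  (5) {rain, fan}: 1 true — at most one ✓
  (6) fan=F ⇒ gpu: vacuous ✓
  (7) gpu=F ⇒ rain: vacuous ✓
  (8) {rain, lock, fan, gpu}: 1 true — at least one ✓
  (9) lock=F, fan=F — not both ✓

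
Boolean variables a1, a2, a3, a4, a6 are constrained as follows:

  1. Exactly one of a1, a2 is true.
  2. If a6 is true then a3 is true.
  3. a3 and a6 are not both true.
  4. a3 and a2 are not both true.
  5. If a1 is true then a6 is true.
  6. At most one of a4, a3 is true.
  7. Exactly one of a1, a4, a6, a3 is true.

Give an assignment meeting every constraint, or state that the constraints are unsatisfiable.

a1: False, a2: True, a3: False, a4: True, a6: False

  (1) {a1, a2}: 1 true — exactly one ✓
  (2) a6=F ⇒ a3: vacuous ✓
  (3) a3=F, a6=F — not both ✓
  (4) a3=F, a2=T — not both ✓
  (5) a1=F ⇒ a6: vacuous ✓
  (6) {a4, a3}: 1 true — at most one ✓
  (7) {a1, a4, a6, a3}: 1 true — exactly one ✓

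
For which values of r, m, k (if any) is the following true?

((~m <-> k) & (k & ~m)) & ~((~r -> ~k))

r=F; m=F; k=T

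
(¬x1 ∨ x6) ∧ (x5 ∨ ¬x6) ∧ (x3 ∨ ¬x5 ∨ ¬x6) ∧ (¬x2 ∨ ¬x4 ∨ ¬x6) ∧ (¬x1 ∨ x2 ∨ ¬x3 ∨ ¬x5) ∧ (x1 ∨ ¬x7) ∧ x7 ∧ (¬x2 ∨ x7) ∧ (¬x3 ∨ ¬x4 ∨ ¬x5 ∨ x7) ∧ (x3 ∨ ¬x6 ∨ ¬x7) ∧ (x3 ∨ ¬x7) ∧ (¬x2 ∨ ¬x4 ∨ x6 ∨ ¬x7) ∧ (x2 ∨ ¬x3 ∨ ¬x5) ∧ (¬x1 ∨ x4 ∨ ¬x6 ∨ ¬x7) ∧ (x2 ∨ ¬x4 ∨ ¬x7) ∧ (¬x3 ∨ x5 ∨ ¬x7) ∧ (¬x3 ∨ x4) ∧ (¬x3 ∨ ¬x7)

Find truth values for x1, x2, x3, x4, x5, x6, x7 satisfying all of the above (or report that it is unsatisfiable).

Case x3 = True:
  (x7) forces x7 = True.
  Clause (¬x3 ∨ ¬x7) is falsified — contradiction.
Case x3 = False:
  (x7) forces x7 = True.
  Clause (x3 ∨ ¬x7) is falsified — contradiction.
Both cases fail, so the formula is unsatisfiable.

The formula is unsatisfiable.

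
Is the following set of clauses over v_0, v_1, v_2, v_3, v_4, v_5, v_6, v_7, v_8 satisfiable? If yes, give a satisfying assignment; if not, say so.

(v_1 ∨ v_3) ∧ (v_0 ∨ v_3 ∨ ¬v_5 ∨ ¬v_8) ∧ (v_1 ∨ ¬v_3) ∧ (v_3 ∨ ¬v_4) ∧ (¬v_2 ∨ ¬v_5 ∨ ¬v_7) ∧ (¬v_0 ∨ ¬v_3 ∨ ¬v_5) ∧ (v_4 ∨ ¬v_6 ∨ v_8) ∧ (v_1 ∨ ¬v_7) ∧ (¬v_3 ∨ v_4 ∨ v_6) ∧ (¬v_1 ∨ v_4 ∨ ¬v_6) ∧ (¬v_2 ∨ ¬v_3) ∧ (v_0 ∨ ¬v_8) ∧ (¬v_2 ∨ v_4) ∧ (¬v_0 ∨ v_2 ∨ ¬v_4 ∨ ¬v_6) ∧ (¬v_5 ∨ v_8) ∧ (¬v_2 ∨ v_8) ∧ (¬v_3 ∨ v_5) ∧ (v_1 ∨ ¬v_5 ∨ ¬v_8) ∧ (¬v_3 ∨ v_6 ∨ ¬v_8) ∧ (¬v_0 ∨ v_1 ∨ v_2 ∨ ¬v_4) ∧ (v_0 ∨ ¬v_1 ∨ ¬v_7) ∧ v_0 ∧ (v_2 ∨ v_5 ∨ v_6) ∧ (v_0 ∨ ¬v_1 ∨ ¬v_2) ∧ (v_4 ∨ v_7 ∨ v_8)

v_0 = True, v_1 = True, v_2 = False, v_3 = False, v_4 = False, v_5 = True, v_6 = False, v_7 = False, v_8 = True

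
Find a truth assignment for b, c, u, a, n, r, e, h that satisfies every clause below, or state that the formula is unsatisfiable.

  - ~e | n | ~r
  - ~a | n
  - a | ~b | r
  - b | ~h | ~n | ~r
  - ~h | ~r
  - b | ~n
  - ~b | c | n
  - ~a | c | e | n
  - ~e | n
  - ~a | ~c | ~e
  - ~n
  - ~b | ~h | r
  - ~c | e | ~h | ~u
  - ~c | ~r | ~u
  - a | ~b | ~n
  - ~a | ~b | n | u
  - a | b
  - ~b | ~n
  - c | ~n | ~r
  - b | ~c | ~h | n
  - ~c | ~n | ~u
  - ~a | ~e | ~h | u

b = True; c = True; u = False; a = False; n = False; r = True; e = False; h = False

Unit clause (~n) forces n = False.
In (~a | n) only ~a is left, so a = False.
In (~e | n) only ~e is left, so e = False.
In (a | b) only b is left, so b = True.
In (a | ~b | r) only r is left, so r = True.
In (~h | ~r) only ~h is left, so h = False.
In (~b | c | n) only c is left, so c = True.
In (~c | ~r | ~u) only ~u is left, so u = False.
All clauses satisfied.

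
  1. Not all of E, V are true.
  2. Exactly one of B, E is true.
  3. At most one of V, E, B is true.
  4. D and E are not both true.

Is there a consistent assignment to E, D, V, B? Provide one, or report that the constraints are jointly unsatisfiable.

E = False, D = False, V = False, B = True

  (1) {E, V}: 0/2 true — not all ✓
  (2) {B, E}: 1 true — exactly one ✓
  (3) {V, E, B}: 1 true — at most one ✓
  (4) D=F, E=F — not both ✓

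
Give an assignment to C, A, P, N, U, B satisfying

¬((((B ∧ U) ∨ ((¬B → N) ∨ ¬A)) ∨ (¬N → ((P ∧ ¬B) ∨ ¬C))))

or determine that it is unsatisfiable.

C = True; A = True; P = False; N = False; U = True; B = False

  ¬((((B ∧ U) ∨ ((¬B → N) ∨ ¬A)) ∨ (¬N → ((P ∧ ¬B) ∨ ¬C)))) = True
    ((B ∧ U) ∨ ((¬B → N) ∨ ¬A)) ∨ (¬N → ((P ∧ ¬B) ∨ ¬C)) = False
      (B ∧ U) ∨ ((¬B → N) ∨ ¬A) = False
        B ∧ U = False
        (¬B → N) ∨ ¬A = False
          ¬B → N = False
            ¬B = True
          ¬A = False
      ¬N → ((P ∧ ¬B) ∨ ¬C) = False
        ¬N = True
        (P ∧ ¬B) ∨ ¬C = False
          P ∧ ¬B = False
            ¬B = True
          ¬C = False
The formula evaluates to True.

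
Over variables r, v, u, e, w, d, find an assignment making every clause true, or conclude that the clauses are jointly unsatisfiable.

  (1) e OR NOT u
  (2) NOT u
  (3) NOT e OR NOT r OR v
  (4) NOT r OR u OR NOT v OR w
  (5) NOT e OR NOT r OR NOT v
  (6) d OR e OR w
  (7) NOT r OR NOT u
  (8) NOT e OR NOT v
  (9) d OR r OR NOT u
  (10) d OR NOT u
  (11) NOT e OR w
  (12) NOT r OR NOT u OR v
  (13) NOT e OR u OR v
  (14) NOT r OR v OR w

r = False, v = False, u = False, e = False, w = False, d = True

Unit clause (NOT u) forces u = False.
Set r = False.
Set v = False.
  then (NOT e OR u OR v) forces e = False.
Set w = False.
  then (d OR e OR w) forces d = True.
All clauses satisfied.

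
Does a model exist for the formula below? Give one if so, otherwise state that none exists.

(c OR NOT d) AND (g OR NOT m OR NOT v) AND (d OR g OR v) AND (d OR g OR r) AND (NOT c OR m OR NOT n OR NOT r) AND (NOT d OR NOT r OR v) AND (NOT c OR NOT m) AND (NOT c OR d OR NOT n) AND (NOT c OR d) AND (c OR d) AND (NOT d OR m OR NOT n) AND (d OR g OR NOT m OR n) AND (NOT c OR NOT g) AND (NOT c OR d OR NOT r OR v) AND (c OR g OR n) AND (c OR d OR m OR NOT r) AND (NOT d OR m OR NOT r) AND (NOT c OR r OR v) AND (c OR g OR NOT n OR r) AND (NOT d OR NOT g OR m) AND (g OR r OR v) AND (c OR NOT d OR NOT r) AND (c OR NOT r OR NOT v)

Set n = False.
Try c = False:
  (c OR NOT d) forces d = False.
  clause (c OR d) is falsified — backtrack.
So c = True.
  then (NOT c OR NOT m) forces m = False.
  then (NOT c OR d) forces d = True.
  then (NOT c OR NOT g) forces g = False.
  then (NOT d OR m OR NOT r) forces r = False.
  then (NOT c OR r OR v) forces v = True.
All clauses satisfied.

n = False; c = True; g = False; d = True; v = True; r = False; m = False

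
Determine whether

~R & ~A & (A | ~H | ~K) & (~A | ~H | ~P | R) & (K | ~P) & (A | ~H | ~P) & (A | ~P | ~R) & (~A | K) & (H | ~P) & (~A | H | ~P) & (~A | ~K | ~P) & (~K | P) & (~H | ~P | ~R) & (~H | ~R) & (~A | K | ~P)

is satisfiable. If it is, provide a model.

A=F, P=F, H=T, R=F, K=F

Unit clause (~R) forces R = False.
Unit clause (~A) forces A = False.
Try P = True:
  (K | ~P) forces K = True.
  (A | ~H | ~K) forces H = False.
  clause (H | ~P) is falsified — backtrack.
So P = False.
  then (~K | P) forces K = False.
Set H = True.
All clauses satisfied.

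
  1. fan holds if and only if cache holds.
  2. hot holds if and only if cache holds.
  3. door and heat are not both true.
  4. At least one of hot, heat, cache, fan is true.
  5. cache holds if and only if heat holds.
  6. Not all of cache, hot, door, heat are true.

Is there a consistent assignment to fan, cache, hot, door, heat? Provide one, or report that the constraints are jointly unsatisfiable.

fan = True, cache = True, hot = True, door = False, heat = True

  (1) fan=T, cache=T — same ✓
  (2) hot=T, cache=T — same ✓
  (3) door=F, heat=T — not both ✓
  (4) {hot, heat, cache, fan}: 4 true — at least one ✓
  (5) cache=T, heat=T — same ✓
  (6) {cache, hot, door, heat}: 3/4 true — not all ✓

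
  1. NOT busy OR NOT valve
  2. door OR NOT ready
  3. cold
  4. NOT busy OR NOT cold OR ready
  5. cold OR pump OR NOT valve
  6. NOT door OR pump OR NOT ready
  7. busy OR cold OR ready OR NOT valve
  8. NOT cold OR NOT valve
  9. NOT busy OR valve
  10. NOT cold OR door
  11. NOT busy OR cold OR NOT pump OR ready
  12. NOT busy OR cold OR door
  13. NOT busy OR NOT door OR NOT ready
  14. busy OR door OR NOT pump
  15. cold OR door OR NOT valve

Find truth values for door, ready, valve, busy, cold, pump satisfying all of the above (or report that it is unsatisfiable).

Unit clause (cold) forces cold = True.
In (NOT cold OR NOT valve) only NOT valve is left, so valve = False.
In (NOT busy OR valve) only NOT busy is left, so busy = False.
In (NOT cold OR door) only door is left, so door = True.
Set ready = True.
  then (NOT door OR pump OR NOT ready) forces pump = True.
All clauses satisfied.

door=T, ready=T, valve=F, busy=F, cold=T, pump=T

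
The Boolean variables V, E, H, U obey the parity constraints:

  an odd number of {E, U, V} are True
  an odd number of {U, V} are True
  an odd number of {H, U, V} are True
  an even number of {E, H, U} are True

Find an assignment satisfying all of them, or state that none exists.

V=T, E=F, H=F, U=F

{E, U, V}: 1 true → odd ✓
{U, V}: 1 true → odd ✓
{H, U, V}: 1 true → odd ✓
{E, H, U}: 0 true → even ✓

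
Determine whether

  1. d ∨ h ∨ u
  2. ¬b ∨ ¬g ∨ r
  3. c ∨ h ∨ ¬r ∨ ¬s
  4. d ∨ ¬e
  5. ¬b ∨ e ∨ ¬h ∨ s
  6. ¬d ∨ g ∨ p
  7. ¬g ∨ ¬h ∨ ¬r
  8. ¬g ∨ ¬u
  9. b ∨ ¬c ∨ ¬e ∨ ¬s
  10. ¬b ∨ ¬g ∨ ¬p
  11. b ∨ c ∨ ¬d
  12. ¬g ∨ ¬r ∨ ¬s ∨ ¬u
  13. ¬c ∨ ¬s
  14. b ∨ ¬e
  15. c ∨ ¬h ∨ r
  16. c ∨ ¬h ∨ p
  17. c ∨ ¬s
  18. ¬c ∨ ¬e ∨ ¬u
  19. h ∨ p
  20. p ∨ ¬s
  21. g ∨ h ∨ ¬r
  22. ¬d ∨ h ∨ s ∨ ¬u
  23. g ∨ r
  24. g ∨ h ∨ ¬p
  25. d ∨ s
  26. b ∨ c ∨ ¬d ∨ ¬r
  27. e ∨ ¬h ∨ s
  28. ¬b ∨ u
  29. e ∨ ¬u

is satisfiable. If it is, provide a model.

s=F, p=T, c=T, b=F, r=T, d=T, u=F, h=F, e=F, g=T

Set s = False.
  then (d ∨ s) forces d = True.
Set p = True.
Set c = True.
Set b = False.
  then (b ∨ ¬e) forces e = False.
  then (e ∨ ¬h ∨ s) forces h = False.
  then (e ∨ ¬u) forces u = False.
  then (g ∨ h ∨ ¬p) forces g = True.
Set r = True.
All clauses satisfied.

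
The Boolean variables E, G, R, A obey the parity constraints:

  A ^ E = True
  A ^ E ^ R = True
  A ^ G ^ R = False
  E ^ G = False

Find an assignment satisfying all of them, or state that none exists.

Adding constraints 2, 3, 4 mod 2: every variable appears an even number of times on the left, so the left side is 0.
But the right sides sum to 1 (mod 2). 0 ≠ 1 — the system is inconsistent.

Unsatisfiable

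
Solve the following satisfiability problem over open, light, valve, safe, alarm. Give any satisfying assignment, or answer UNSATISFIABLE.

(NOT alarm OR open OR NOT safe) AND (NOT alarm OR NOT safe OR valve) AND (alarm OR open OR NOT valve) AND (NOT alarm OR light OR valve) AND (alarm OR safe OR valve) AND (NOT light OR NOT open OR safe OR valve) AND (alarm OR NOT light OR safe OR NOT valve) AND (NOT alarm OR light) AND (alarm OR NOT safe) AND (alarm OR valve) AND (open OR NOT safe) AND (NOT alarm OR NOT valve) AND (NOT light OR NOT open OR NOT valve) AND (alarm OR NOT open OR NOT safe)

Set open = True.
Try light = True:
  (NOT light OR NOT open OR NOT valve) forces valve = False.
  (NOT light OR NOT open OR safe OR valve) forces safe = True.
  (NOT alarm OR NOT safe OR valve) forces alarm = False.
  clause (alarm OR NOT safe) is falsified — backtrack.
So light = False.
  then (NOT alarm OR light) forces alarm = False.
  then (alarm OR NOT safe) forces safe = False.
  then (alarm OR valve) forces valve = True.
All clauses satisfied.

open = True; light = False; valve = True; safe = False; alarm = False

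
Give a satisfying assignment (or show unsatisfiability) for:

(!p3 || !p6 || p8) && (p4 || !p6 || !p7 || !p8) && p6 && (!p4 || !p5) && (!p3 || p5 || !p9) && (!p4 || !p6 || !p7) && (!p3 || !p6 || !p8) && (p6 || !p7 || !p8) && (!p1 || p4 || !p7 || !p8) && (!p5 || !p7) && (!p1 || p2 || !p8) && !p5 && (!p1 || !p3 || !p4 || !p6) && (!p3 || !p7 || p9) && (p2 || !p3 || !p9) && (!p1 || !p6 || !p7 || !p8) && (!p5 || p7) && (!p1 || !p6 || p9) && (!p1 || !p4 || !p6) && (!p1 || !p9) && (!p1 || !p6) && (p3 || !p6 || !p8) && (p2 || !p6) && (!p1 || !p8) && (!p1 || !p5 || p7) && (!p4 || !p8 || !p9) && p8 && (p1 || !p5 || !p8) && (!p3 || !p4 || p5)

Unsatisfiable

Case p8 = True:
  (p6) forces p6 = True.
  (!p3 || !p6 || !p8) forces p3 = False.
  Clause (p3 || !p6 || !p8) is falsified — contradiction.
Case p8 = False:
  Clause (p8) is falsified — contradiction.
Both cases fail, so the formula is unsatisfiable.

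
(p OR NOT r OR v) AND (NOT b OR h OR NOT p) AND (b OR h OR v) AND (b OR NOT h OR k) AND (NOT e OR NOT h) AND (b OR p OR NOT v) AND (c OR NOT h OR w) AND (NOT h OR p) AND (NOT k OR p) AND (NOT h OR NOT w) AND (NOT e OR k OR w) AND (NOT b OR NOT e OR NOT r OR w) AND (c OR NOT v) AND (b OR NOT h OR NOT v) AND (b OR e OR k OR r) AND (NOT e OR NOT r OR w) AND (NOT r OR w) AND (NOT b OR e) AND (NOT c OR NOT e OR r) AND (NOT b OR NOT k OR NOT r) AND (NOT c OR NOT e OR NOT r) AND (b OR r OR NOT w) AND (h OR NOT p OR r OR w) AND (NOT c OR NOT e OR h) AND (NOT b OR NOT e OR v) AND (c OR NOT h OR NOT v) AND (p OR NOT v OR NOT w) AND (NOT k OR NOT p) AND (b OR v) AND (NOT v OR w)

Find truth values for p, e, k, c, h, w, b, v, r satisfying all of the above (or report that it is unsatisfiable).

Set p = True.
  then (NOT k OR NOT p) forces k = False.
Set e = False.
  then (NOT b OR e) forces b = False.
  then (b OR v) forces v = True.
  then (NOT v OR w) forces w = True.
  then (b OR NOT h OR k) forces h = False.
  then (c OR NOT v) forces c = True.
  then (b OR e OR k OR r) forces r = True.
All clauses satisfied.

p = True; e = False; k = False; c = True; h = False; w = True; b = False; v = True; r = True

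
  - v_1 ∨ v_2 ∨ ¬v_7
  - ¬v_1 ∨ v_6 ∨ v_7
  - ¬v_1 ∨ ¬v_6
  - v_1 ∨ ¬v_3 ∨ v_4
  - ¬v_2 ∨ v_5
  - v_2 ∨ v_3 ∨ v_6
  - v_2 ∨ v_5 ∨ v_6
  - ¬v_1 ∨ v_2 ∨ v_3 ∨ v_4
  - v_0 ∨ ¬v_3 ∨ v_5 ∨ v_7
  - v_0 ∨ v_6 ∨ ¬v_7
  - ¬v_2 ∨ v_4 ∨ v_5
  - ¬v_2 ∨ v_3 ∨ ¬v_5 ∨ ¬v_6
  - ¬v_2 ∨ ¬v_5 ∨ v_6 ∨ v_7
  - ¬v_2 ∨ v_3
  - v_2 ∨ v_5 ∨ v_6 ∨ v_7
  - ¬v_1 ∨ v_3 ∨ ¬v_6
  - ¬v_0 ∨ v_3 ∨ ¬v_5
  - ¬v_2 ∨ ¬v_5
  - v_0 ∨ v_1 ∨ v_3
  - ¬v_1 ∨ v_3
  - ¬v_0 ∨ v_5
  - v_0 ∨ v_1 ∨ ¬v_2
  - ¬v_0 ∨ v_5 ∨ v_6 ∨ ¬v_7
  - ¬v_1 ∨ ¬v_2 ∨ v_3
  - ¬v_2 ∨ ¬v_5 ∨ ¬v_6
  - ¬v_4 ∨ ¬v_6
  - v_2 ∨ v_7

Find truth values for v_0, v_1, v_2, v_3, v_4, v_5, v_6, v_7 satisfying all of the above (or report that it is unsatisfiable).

v_0 = True; v_1 = True; v_2 = False; v_3 = True; v_4 = True; v_5 = True; v_6 = False; v_7 = True

Set v_0 = True.
  then (¬v_0 ∨ v_5) forces v_5 = True.
  then (¬v_0 ∨ v_3 ∨ ¬v_5) forces v_3 = True.
  then (¬v_2 ∨ ¬v_5) forces v_2 = False.
  then (v_2 ∨ v_7) forces v_7 = True.
  then (v_1 ∨ v_2 ∨ ¬v_7) forces v_1 = True.
  then (¬v_1 ∨ ¬v_6) forces v_6 = False.
Set v_4 = True.
All clauses satisfied.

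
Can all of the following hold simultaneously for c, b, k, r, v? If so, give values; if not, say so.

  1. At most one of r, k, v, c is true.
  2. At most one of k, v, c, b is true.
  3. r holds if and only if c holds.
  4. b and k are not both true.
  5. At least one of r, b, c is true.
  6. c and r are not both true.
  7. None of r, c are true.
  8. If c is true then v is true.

c=F; b=T; k=F; r=F; v=F

  (1) {r, k, v, c}: 0 true — at most one ✓
  (2) {k, v, c, b}: 1 true — at most one ✓
  (3) r=F, c=F — same ✓
  (4) b=T, k=F — not both ✓
  (5) {r, b, c}: 1 true — at least one ✓
  (6) c=F, r=F — not both ✓
  (7) {r, c}: 0 true — none ✓
  (8) c=F ⇒ v: vacuous ✓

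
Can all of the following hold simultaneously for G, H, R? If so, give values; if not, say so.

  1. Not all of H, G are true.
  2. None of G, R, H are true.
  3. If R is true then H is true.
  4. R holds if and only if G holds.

G = False, H = False, R = False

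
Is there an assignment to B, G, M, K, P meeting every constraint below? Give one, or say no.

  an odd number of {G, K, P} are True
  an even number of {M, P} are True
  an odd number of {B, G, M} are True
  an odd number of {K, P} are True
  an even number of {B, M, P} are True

B = False, G = False, M = True, K = False, P = True

{G, K, P}: 1 true → odd ✓
{M, P}: 2 true → even ✓
{B, G, M}: 1 true → odd ✓
{K, P}: 1 true → odd ✓
{B, M, P}: 2 true → even ✓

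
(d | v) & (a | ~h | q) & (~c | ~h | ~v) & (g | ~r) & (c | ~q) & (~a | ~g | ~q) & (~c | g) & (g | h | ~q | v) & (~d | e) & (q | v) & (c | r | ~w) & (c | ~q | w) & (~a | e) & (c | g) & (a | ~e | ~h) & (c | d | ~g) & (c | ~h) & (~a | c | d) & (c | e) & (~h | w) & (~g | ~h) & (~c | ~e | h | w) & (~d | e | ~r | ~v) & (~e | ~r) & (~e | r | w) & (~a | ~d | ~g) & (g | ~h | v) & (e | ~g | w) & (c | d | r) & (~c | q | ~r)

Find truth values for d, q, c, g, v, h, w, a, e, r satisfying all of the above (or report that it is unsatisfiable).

Set d = False.
  then (d | v) forces v = True.
Set q = True.
  then (c | ~q) forces c = True.
  then (~c | g) forces g = True.
  then (~g | ~h) forces h = False.
  then (~a | ~g | ~q) forces a = False.
Try w = False:
  (~c | ~e | h | w) forces e = False.
  clause (e | ~g | w) is falsified — backtrack.
So w = True.
Set e = False.
Set r = True.
All clauses satisfied.

d=F, q=T, c=T, g=T, v=T, h=F, w=T, a=F, e=F, r=T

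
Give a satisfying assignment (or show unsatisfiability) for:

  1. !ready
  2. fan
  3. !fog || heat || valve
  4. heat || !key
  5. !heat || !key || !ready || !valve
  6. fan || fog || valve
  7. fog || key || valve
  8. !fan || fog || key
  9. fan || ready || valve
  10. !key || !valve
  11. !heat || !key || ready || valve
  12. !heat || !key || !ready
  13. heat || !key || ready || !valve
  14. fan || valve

Unit clause (!ready) forces ready = False.
Unit clause (fan) forces fan = True.
Try key = True:
  (heat || !key) forces heat = True.
  (!key || !valve) forces valve = False.
  clause (!heat || !key || ready || valve) is falsified — backtrack.
So key = False.
  then (!fan || fog || key) forces fog = True.
Set valve = True.
Set heat = False.
All clauses satisfied.

key = False, fan = True, fog = True, valve = True, heat = False, ready = False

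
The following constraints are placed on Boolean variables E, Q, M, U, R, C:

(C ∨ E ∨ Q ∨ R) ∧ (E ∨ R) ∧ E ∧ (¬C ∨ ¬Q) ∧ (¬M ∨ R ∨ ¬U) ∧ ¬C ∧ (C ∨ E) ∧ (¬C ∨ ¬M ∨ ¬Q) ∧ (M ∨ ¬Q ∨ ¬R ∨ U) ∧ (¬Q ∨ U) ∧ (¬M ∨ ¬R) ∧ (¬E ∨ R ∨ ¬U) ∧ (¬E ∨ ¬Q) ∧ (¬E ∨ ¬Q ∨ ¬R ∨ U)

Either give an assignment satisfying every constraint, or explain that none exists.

E = True, Q = False, M = False, U = True, R = True, C = False

Unit clause (E) forces E = True.
Unit clause (¬C) forces C = False.
In (¬E ∨ ¬Q) only ¬Q is left, so Q = False.
Set M = False.
Set U = True.
  then (¬E ∨ R ∨ ¬U) forces R = True.
All clauses satisfied.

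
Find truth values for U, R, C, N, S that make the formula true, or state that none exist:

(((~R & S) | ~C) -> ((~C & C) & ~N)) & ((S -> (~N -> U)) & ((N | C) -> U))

U=T; R=F; C=T; N=F; S=F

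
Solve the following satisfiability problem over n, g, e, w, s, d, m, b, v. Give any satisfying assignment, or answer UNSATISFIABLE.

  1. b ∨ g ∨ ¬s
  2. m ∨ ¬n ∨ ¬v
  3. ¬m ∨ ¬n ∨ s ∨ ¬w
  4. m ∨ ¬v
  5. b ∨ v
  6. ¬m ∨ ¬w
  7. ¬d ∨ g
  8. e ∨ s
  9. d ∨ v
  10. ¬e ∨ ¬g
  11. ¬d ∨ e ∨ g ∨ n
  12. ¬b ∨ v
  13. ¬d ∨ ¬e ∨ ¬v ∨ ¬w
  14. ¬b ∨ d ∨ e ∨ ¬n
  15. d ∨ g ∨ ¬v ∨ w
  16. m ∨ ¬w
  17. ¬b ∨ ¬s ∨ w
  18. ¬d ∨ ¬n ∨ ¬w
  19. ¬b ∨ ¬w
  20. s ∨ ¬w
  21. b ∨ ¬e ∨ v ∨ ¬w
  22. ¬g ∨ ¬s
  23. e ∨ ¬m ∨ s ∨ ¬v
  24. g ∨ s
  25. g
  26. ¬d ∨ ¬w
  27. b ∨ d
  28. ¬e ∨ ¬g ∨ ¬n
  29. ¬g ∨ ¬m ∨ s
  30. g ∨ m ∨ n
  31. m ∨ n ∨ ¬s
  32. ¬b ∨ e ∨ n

Case g = True:
  (¬e ∨ ¬g) forces e = False.
  (e ∨ s) forces s = True.
  Clause (¬g ∨ ¬s) is falsified — contradiction.
Case g = False:
  Clause (g) is falsified — contradiction.
Both cases fail, so the formula is unsatisfiable.

Unsatisfiable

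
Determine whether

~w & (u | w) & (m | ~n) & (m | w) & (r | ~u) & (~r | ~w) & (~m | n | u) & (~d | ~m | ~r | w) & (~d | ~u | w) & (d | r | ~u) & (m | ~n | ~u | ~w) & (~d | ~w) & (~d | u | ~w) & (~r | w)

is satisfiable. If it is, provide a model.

Case r = True:
  (~w) forces w = False.
  Clause (~r | w) is falsified — contradiction.
Case r = False:
  (~w) forces w = False.
  (u | w) forces u = True.
  Clause (r | ~u) is falsified — contradiction.
Both cases fail, so the formula is unsatisfiable.

Unsatisfiable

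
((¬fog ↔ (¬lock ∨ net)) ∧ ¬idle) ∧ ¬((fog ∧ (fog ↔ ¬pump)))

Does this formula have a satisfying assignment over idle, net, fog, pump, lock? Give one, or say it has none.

idle=F, net=T, fog=F, pump=F, lock=T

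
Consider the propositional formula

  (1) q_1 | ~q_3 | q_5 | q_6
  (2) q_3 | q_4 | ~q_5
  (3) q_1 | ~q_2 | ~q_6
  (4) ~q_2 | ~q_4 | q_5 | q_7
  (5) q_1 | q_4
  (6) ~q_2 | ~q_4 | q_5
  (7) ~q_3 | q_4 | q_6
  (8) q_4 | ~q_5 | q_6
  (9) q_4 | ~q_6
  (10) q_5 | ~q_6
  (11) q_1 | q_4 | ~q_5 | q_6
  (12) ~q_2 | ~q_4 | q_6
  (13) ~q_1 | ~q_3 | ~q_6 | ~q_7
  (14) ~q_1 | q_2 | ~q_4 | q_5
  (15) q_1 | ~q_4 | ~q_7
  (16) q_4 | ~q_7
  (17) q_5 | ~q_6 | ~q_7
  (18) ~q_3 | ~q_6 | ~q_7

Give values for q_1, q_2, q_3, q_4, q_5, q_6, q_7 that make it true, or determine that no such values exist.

q_1 = False, q_2 = False, q_3 = False, q_4 = True, q_5 = True, q_6 = True, q_7 = False

Set q_1 = False.
  then (q_1 | q_4) forces q_4 = True.
  then (q_1 | ~q_4 | ~q_7) forces q_7 = False.
Try q_2 = True:
  (q_1 | ~q_2 | ~q_6) forces q_6 = False.
  clause (~q_2 | ~q_4 | q_6) is falsified — backtrack.
So q_2 = False.
Set q_3 = False.
Set q_5 = True.
Set q_6 = True.
All clauses satisfied.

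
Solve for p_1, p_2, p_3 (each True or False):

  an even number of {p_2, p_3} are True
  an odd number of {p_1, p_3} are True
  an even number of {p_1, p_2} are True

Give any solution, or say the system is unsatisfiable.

UNSATISFIABLE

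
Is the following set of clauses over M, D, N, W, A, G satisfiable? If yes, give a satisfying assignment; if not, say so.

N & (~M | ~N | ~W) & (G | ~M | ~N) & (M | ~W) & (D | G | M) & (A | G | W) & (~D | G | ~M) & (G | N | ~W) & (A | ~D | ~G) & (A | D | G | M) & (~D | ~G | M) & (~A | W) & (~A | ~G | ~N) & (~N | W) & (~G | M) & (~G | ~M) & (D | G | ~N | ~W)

Unsatisfiable — no assignment works.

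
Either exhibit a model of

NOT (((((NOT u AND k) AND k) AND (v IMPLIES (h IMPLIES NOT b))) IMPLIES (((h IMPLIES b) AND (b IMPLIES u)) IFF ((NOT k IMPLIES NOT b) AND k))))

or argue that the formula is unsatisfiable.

h=T, k=T, v=T, u=F, b=F

  NOT (((((NOT u AND k) AND k) AND (v IMPLIES (h IMPLIES NOT b))) IMPLIES (((h IMPLIES b) AND (b IMPLIES u)) IFF ((NOT k IMPLIES NOT b) AND k)))) = True
    (((NOT u AND k) AND k) AND (v IMPLIES (h IMPLIES NOT b))) IMPLIES (((h IMPLIES b) AND (b IMPLIES u)) IFF ((NOT k IMPLIES NOT b) AND k)) = False
      ((NOT u AND k) AND k) AND (v IMPLIES (h IMPLIES NOT b)) = True
        (NOT u AND k) AND k = True
          NOT u AND k = True
            NOT u = True
        v IMPLIES (h IMPLIES NOT b) = True
          h IMPLIES NOT b = True
            NOT b = True
      ((h IMPLIES b) AND (b IMPLIES u)) IFF ((NOT k IMPLIES NOT b) AND k) = False
        (h IMPLIES b) AND (b IMPLIES u) = False
          h IMPLIES b = False
          b IMPLIES u = True
        (NOT k IMPLIES NOT b) AND k = True
          NOT k IMPLIES NOT b = True
            NOT k = False
            NOT b = True
The formula evaluates to True.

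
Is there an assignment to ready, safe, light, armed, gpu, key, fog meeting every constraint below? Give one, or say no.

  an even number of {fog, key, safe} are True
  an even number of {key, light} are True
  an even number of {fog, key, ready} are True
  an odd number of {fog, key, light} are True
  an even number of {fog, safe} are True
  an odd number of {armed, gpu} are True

ready=T; safe=T; light=F; armed=T; gpu=F; key=F; fog=T

{fog, key, safe}: 2 true → even ✓
{key, light}: 0 true → even ✓
{fog, key, ready}: 2 true → even ✓
{fog, key, light}: 1 true → odd ✓
{fog, safe}: 2 true → even ✓
{armed, gpu}: 1 true → odd ✓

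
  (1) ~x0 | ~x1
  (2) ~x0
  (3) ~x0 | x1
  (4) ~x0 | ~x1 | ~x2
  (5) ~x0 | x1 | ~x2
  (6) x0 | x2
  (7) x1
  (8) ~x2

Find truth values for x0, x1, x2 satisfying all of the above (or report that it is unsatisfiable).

Case x0 = True:
  Clause (~x0) is falsified — contradiction.
Case x0 = False:
  (x0 | x2) forces x2 = True.
  Clause (~x2) is falsified — contradiction.
Both cases fail, so the formula is unsatisfiable.

Unsatisfiable — no assignment works.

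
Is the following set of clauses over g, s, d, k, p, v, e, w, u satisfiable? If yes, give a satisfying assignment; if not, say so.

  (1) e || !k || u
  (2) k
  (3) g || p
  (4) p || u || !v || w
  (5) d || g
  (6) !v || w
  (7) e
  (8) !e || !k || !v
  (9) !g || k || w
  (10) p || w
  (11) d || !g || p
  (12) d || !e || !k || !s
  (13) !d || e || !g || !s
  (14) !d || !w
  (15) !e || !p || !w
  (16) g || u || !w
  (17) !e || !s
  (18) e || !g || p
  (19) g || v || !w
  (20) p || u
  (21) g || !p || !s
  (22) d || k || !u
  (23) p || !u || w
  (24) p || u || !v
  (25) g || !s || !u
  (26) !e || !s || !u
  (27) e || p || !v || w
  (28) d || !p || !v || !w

g = False; s = False; d = True; k = True; p = True; v = False; e = True; w = False; u = False

Unit clause (k) forces k = True.
Unit clause (e) forces e = True.
In (!e || !k || !v) only !v is left, so v = False.
In (!e || !s) only !s is left, so s = False.
Set g = False.
  then (g || p) forces p = True.
  then (d || g) forces d = True.
  then (!d || !w) forces w = False.
Set u = False.
All clauses satisfied.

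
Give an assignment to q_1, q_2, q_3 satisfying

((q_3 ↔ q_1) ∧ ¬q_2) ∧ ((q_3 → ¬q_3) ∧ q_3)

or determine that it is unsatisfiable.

The formula is unsatisfiable.

Case q_3 = True: the conjunct q_3 → ¬q_3 becomes True → ¬True = False.
Case q_3 = False: the conjunct q_3 is False.
Both cases fail — unsatisfiable.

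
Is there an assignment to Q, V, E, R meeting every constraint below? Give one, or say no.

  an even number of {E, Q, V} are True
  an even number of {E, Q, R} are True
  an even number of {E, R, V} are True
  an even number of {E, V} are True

Q = False, V = False, E = False, R = False

{E, Q, V}: 0 true → even ✓
{E, Q, R}: 0 true → even ✓
{E, R, V}: 0 true → even ✓
{E, V}: 0 true → even ✓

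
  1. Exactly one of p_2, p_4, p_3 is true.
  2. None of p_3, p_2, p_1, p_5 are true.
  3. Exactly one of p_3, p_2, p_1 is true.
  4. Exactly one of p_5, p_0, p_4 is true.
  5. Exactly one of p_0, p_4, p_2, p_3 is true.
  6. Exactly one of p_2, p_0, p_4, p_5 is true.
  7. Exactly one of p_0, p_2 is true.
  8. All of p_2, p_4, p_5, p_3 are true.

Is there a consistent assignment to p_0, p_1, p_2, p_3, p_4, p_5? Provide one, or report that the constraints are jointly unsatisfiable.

Case p_2 = True:
  Constraint (2) is violated (p_2=T) — contradiction.
Case p_2 = False:
  Constraint (8) is violated (p_2=F) — contradiction.
Both cases fail — unsatisfiable.

Unsatisfiable — no assignment works.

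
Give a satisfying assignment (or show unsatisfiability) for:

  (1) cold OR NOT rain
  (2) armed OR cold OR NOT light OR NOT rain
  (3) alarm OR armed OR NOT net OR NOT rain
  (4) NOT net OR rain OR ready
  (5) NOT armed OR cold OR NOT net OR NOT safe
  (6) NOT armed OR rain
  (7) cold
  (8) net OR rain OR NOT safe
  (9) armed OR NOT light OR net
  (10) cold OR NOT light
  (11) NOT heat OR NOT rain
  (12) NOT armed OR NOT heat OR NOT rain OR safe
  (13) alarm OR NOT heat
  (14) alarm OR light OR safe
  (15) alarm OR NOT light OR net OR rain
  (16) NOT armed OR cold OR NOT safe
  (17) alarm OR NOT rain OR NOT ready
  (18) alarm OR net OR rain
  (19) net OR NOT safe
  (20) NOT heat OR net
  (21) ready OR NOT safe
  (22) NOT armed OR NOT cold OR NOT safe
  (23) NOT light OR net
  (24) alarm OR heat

Unit clause (cold) forces cold = True.
Set light = False.
Set safe = False.
  then (alarm OR light OR safe) forces alarm = True.
Set rain = True.
  then (NOT heat OR NOT rain) forces heat = False.
Set net = True.
Set armed = True.
Set ready = True.
All clauses satisfied.

light=F, safe=F, rain=T, net=T, heat=F, armed=T, alarm=T, ready=T, cold=T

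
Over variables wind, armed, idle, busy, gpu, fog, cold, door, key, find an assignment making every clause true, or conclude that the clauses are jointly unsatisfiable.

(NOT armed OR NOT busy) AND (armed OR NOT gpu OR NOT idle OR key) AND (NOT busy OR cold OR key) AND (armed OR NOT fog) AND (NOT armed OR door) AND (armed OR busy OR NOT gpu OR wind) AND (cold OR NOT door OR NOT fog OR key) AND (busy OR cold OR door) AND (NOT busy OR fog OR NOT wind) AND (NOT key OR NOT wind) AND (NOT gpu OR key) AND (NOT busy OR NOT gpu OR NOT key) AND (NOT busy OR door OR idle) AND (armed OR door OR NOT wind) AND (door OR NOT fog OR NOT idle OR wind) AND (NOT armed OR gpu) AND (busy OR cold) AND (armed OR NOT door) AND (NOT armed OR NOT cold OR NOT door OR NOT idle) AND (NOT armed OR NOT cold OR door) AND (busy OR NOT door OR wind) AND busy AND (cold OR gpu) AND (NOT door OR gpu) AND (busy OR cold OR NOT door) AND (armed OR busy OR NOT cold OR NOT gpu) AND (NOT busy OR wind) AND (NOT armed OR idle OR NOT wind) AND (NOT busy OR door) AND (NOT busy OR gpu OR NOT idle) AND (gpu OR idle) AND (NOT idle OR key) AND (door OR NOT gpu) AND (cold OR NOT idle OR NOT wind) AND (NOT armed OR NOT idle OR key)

Case busy = True:
  (NOT armed OR NOT busy) forces armed = False.
  (armed OR NOT fog) forces fog = False.
  (NOT busy OR fog OR NOT wind) forces wind = False.
  Clause (NOT busy OR wind) is falsified — contradiction.
Case busy = False:
  Clause (busy) is falsified — contradiction.
Both cases fail, so the formula is unsatisfiable.

Unsatisfiable — no assignment works.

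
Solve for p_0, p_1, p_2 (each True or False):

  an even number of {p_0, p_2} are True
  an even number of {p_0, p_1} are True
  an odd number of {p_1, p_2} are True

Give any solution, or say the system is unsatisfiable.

Adding constraints 1, 2, 3 mod 2: every variable appears an even number of times on the left, so the left side is 0.
But the right sides sum to 1 (mod 2). 0 ≠ 1 — the system is inconsistent.

Unsatisfiable — no assignment works.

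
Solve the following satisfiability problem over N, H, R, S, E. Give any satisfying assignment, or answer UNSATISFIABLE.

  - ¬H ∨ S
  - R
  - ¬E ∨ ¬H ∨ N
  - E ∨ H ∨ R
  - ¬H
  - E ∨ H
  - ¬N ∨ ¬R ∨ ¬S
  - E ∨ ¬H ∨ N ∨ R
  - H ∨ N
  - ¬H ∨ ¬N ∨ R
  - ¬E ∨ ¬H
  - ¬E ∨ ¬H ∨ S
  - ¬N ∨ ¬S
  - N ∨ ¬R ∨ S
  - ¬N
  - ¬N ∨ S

UNSATISFIABLE

Case N = True:
  Clause (¬N) is falsified — contradiction.
Case N = False:
  (R) forces R = True.
  (¬H) forces H = False.
  Clause (H ∨ N) is falsified — contradiction.
Both cases fail, so the formula is unsatisfiable.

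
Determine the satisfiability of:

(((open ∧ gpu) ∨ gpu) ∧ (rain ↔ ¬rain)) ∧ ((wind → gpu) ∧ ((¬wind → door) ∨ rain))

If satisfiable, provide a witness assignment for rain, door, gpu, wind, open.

The conjunct rain ↔ ¬rain is unsatisfiable on its own:
  rain=F: evaluates to False.
  rain=T: evaluates to False.
So the whole conjunction is unsatisfiable.

No satisfying assignment exists.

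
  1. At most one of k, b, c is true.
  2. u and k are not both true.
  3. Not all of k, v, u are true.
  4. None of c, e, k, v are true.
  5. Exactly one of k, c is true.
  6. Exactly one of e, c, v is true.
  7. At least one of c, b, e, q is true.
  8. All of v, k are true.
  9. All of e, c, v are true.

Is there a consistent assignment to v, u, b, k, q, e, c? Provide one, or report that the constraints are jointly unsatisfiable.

Case v = True:
  Constraint (4) is violated (v=T) — contradiction.
Case v = False:
  Constraint (8) is violated (v=F) — contradiction.
Both cases fail — unsatisfiable.

The formula is unsatisfiable.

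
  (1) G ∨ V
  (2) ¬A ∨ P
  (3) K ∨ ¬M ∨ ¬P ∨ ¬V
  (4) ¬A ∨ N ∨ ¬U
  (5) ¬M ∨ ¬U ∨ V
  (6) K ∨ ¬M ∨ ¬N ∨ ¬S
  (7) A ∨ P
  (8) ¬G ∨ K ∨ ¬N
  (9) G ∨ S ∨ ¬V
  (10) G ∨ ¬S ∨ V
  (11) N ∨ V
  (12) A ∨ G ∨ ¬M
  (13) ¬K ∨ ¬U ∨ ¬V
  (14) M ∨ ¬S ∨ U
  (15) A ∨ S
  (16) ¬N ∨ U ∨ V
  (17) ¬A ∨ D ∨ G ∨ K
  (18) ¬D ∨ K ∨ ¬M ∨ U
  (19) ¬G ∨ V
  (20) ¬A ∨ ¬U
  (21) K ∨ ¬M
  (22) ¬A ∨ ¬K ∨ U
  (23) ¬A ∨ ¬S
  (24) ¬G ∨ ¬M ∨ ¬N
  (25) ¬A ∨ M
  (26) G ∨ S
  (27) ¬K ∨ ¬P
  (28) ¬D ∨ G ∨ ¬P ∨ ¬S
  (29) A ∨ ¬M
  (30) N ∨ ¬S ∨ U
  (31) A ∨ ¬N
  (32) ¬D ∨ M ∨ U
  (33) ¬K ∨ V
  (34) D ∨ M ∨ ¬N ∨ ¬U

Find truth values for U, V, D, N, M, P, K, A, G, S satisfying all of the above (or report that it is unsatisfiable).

Set U = True.
  then (¬A ∨ ¬U) forces A = False.
  then (A ∨ ¬M) forces M = False.
  then (A ∨ ¬N) forces N = False.
  then (A ∨ P) forces P = True.
  then (N ∨ V) forces V = True.
  then (¬K ∨ ¬U ∨ ¬V) forces K = False.
  then (A ∨ S) forces S = True.
Set D = False.
Set G = True.
All clauses satisfied.

U: True, V: True, D: False, N: False, M: False, P: True, K: False, A: False, G: True, S: True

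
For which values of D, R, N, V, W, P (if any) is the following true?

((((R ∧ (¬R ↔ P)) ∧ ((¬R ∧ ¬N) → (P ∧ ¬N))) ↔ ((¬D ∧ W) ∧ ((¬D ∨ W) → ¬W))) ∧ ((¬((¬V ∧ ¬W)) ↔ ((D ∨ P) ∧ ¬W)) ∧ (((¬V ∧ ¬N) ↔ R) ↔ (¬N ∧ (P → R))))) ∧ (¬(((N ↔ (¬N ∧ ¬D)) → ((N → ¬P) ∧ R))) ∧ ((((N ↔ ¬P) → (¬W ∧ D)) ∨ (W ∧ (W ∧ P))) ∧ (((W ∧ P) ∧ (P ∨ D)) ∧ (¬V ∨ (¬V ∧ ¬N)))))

Case W = True: the conjunct ¬((¬V ∧ ¬W)) ↔ ((D ∨ P) ∧ ¬W) becomes ¬False ↔ ((D ∨ P) ∧ False) = False.
Case W = False: the conjunct W is False.
Both cases fail — unsatisfiable.

Unsatisfiable — no assignment works.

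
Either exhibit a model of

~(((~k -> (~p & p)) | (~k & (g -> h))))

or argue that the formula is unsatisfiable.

h: False, p: True, g: True, k: False

  ~(((~k -> (~p & p)) | (~k & (g -> h)))) = True
    (~k -> (~p & p)) | (~k & (g -> h)) = False
      ~k -> (~p & p) = False
        ~k = True
        ~p & p = False
          ~p = False
      ~k & (g -> h) = False
        ~k = True
        g -> h = False
The formula evaluates to True.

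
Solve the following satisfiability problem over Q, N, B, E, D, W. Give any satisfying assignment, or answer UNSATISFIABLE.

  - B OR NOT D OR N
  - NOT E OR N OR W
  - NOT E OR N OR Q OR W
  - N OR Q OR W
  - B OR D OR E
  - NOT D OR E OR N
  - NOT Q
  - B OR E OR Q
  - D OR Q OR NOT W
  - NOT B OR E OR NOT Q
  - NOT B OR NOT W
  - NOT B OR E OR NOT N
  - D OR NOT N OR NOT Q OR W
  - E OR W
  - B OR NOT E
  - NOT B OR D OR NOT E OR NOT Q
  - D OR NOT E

Q = False, N = True, B = True, E = True, D = True, W = False

Unit clause (NOT Q) forces Q = False.
Set N = True.
Try B = False:
  (B OR E OR Q) forces E = True.
  clause (B OR NOT E) is falsified — backtrack.
So B = True.
  then (NOT B OR NOT W) forces W = False.
  then (NOT B OR E OR NOT N) forces E = True.
  then (D OR NOT E) forces D = True.
All clauses satisfied.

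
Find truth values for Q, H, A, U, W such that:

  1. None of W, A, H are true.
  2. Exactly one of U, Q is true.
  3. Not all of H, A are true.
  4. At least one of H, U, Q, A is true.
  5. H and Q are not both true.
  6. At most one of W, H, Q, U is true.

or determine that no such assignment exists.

Q = False, H = False, A = False, U = True, W = False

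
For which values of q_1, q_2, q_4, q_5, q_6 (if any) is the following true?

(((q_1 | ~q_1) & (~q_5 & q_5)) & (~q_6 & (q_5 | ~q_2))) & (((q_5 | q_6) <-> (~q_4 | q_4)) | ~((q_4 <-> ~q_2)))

Case q_5 = True: the conjunct ~q_5 is False.
Case q_5 = False: the conjunct q_5 is False.
Both cases fail — unsatisfiable.

Unsatisfiable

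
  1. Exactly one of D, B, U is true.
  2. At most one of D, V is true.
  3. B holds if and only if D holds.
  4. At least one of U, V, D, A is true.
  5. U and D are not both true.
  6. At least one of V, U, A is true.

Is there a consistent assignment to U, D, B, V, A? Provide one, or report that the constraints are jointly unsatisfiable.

U=T, D=F, B=F, V=T, A=F

  (1) {D, B, U}: 1 true — exactly one ✓
  (2) {D, V}: 1 true — at most one ✓
  (3) B=F, D=F — same ✓
  (4) {U, V, D, A}: 2 true — at least one ✓
  (5) U=T, D=F — not both ✓
  (6) {V, U, A}: 2 true — at least one ✓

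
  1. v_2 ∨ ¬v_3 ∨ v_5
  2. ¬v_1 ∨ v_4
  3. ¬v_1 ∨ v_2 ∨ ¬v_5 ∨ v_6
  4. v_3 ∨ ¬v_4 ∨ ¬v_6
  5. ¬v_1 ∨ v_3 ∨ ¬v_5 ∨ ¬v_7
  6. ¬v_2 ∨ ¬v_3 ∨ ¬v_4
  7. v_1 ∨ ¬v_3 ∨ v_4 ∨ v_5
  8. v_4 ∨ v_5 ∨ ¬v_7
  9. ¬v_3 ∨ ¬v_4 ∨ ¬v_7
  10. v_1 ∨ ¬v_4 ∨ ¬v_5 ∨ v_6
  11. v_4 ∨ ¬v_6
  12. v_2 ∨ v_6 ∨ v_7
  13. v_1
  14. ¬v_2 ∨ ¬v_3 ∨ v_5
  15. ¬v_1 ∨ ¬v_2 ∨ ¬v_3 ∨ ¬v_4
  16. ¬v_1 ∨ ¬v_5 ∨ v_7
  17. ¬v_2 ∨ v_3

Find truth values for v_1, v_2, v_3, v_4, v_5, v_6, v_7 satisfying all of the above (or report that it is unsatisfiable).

v_1=T; v_2=F; v_3=F; v_4=T; v_5=F; v_6=F; v_7=T

Unit clause (v_1) forces v_1 = True.
In (¬v_1 ∨ v_4) only v_4 is left, so v_4 = True.
Set v_2 = False.
Try v_3 = True:
  (v_2 ∨ ¬v_3 ∨ v_5) forces v_5 = True.
  (¬v_1 ∨ v_2 ∨ ¬v_5 ∨ v_6) forces v_6 = True.
  (¬v_3 ∨ ¬v_4 ∨ ¬v_7) forces v_7 = False.
  clause (¬v_1 ∨ ¬v_5 ∨ v_7) is falsified — backtrack.
So v_3 = False.
  then (v_3 ∨ ¬v_4 ∨ ¬v_6) forces v_6 = False.
  then (v_2 ∨ v_6 ∨ v_7) forces v_7 = True.
  then (¬v_1 ∨ v_2 ∨ ¬v_5 ∨ v_6) forces v_5 = False.
All clauses satisfied.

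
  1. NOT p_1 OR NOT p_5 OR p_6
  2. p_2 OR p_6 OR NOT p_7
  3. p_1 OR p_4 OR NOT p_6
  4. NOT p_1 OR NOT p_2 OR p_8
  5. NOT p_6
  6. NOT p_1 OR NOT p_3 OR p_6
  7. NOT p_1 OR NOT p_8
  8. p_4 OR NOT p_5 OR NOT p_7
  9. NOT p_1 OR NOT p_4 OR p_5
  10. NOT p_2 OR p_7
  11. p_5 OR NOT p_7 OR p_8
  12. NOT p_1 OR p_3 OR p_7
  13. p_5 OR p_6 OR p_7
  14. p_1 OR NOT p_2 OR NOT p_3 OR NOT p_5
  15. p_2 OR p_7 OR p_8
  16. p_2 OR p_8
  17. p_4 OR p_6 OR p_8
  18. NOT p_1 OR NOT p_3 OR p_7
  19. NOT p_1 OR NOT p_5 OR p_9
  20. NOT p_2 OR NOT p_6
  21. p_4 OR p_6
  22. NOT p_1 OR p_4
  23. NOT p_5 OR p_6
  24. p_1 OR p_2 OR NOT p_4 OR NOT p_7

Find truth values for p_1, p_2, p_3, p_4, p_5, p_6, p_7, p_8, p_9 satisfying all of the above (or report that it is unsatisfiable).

Unit clause (NOT p_6) forces p_6 = False.
In (p_4 OR p_6) only p_4 is left, so p_4 = True.
In (NOT p_5 OR p_6) only NOT p_5 is left, so p_5 = False.
In (NOT p_1 OR NOT p_4 OR p_5) only NOT p_1 is left, so p_1 = False.
In (p_5 OR p_6 OR p_7) only p_7 is left, so p_7 = True.
In (p_1 OR p_2 OR NOT p_4 OR NOT p_7) only p_2 is left, so p_2 = True.
In (p_5 OR NOT p_7 OR p_8) only p_8 is left, so p_8 = True.
Set p_3 = True.
Set p_9 = False.
All clauses satisfied.

p_1 = False, p_2 = True, p_3 = True, p_4 = True, p_5 = False, p_6 = False, p_7 = True, p_8 = True, p_9 = False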